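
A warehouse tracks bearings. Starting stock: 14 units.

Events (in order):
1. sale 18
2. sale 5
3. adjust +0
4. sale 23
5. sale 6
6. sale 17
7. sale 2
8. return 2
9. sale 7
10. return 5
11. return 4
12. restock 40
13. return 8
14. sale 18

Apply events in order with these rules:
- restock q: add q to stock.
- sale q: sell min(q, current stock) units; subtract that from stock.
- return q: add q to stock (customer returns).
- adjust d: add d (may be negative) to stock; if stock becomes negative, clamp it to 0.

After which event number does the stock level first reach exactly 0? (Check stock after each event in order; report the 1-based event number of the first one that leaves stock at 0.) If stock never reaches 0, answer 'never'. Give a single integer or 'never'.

Processing events:
Start: stock = 14
  Event 1 (sale 18): sell min(18,14)=14. stock: 14 - 14 = 0. total_sold = 14
  Event 2 (sale 5): sell min(5,0)=0. stock: 0 - 0 = 0. total_sold = 14
  Event 3 (adjust +0): 0 + 0 = 0
  Event 4 (sale 23): sell min(23,0)=0. stock: 0 - 0 = 0. total_sold = 14
  Event 5 (sale 6): sell min(6,0)=0. stock: 0 - 0 = 0. total_sold = 14
  Event 6 (sale 17): sell min(17,0)=0. stock: 0 - 0 = 0. total_sold = 14
  Event 7 (sale 2): sell min(2,0)=0. stock: 0 - 0 = 0. total_sold = 14
  Event 8 (return 2): 0 + 2 = 2
  Event 9 (sale 7): sell min(7,2)=2. stock: 2 - 2 = 0. total_sold = 16
  Event 10 (return 5): 0 + 5 = 5
  Event 11 (return 4): 5 + 4 = 9
  Event 12 (restock 40): 9 + 40 = 49
  Event 13 (return 8): 49 + 8 = 57
  Event 14 (sale 18): sell min(18,57)=18. stock: 57 - 18 = 39. total_sold = 34
Final: stock = 39, total_sold = 34

First zero at event 1.

Answer: 1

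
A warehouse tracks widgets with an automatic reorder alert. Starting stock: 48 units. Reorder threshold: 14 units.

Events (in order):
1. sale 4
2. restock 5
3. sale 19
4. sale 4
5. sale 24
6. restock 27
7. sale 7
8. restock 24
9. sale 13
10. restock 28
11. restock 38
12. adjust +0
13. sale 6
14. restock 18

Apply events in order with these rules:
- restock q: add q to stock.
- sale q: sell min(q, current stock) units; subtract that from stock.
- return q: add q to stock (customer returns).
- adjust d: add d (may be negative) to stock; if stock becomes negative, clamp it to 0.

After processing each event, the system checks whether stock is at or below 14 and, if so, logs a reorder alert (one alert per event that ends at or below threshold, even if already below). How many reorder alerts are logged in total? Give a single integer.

Answer: 1

Derivation:
Processing events:
Start: stock = 48
  Event 1 (sale 4): sell min(4,48)=4. stock: 48 - 4 = 44. total_sold = 4
  Event 2 (restock 5): 44 + 5 = 49
  Event 3 (sale 19): sell min(19,49)=19. stock: 49 - 19 = 30. total_sold = 23
  Event 4 (sale 4): sell min(4,30)=4. stock: 30 - 4 = 26. total_sold = 27
  Event 5 (sale 24): sell min(24,26)=24. stock: 26 - 24 = 2. total_sold = 51
  Event 6 (restock 27): 2 + 27 = 29
  Event 7 (sale 7): sell min(7,29)=7. stock: 29 - 7 = 22. total_sold = 58
  Event 8 (restock 24): 22 + 24 = 46
  Event 9 (sale 13): sell min(13,46)=13. stock: 46 - 13 = 33. total_sold = 71
  Event 10 (restock 28): 33 + 28 = 61
  Event 11 (restock 38): 61 + 38 = 99
  Event 12 (adjust +0): 99 + 0 = 99
  Event 13 (sale 6): sell min(6,99)=6. stock: 99 - 6 = 93. total_sold = 77
  Event 14 (restock 18): 93 + 18 = 111
Final: stock = 111, total_sold = 77

Checking against threshold 14:
  After event 1: stock=44 > 14
  After event 2: stock=49 > 14
  After event 3: stock=30 > 14
  After event 4: stock=26 > 14
  After event 5: stock=2 <= 14 -> ALERT
  After event 6: stock=29 > 14
  After event 7: stock=22 > 14
  After event 8: stock=46 > 14
  After event 9: stock=33 > 14
  After event 10: stock=61 > 14
  After event 11: stock=99 > 14
  After event 12: stock=99 > 14
  After event 13: stock=93 > 14
  After event 14: stock=111 > 14
Alert events: [5]. Count = 1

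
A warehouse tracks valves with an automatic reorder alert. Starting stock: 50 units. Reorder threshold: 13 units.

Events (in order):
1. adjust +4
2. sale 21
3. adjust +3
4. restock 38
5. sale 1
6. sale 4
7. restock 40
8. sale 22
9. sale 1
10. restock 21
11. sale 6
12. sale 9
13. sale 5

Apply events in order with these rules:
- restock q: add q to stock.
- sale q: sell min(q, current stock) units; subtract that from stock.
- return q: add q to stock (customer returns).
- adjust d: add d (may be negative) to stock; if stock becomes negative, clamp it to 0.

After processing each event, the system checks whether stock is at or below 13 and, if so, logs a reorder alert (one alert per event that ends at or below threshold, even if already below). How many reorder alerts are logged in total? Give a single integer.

Answer: 0

Derivation:
Processing events:
Start: stock = 50
  Event 1 (adjust +4): 50 + 4 = 54
  Event 2 (sale 21): sell min(21,54)=21. stock: 54 - 21 = 33. total_sold = 21
  Event 3 (adjust +3): 33 + 3 = 36
  Event 4 (restock 38): 36 + 38 = 74
  Event 5 (sale 1): sell min(1,74)=1. stock: 74 - 1 = 73. total_sold = 22
  Event 6 (sale 4): sell min(4,73)=4. stock: 73 - 4 = 69. total_sold = 26
  Event 7 (restock 40): 69 + 40 = 109
  Event 8 (sale 22): sell min(22,109)=22. stock: 109 - 22 = 87. total_sold = 48
  Event 9 (sale 1): sell min(1,87)=1. stock: 87 - 1 = 86. total_sold = 49
  Event 10 (restock 21): 86 + 21 = 107
  Event 11 (sale 6): sell min(6,107)=6. stock: 107 - 6 = 101. total_sold = 55
  Event 12 (sale 9): sell min(9,101)=9. stock: 101 - 9 = 92. total_sold = 64
  Event 13 (sale 5): sell min(5,92)=5. stock: 92 - 5 = 87. total_sold = 69
Final: stock = 87, total_sold = 69

Checking against threshold 13:
  After event 1: stock=54 > 13
  After event 2: stock=33 > 13
  After event 3: stock=36 > 13
  After event 4: stock=74 > 13
  After event 5: stock=73 > 13
  After event 6: stock=69 > 13
  After event 7: stock=109 > 13
  After event 8: stock=87 > 13
  After event 9: stock=86 > 13
  After event 10: stock=107 > 13
  After event 11: stock=101 > 13
  After event 12: stock=92 > 13
  After event 13: stock=87 > 13
Alert events: []. Count = 0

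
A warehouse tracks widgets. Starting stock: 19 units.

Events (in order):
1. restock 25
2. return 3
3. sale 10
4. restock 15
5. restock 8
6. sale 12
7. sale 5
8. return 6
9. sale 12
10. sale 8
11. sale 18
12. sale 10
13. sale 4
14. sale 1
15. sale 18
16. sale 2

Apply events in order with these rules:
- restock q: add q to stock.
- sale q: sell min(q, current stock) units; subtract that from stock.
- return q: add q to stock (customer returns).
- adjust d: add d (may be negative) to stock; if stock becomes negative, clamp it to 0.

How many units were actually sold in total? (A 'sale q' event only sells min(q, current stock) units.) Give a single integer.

Answer: 76

Derivation:
Processing events:
Start: stock = 19
  Event 1 (restock 25): 19 + 25 = 44
  Event 2 (return 3): 44 + 3 = 47
  Event 3 (sale 10): sell min(10,47)=10. stock: 47 - 10 = 37. total_sold = 10
  Event 4 (restock 15): 37 + 15 = 52
  Event 5 (restock 8): 52 + 8 = 60
  Event 6 (sale 12): sell min(12,60)=12. stock: 60 - 12 = 48. total_sold = 22
  Event 7 (sale 5): sell min(5,48)=5. stock: 48 - 5 = 43. total_sold = 27
  Event 8 (return 6): 43 + 6 = 49
  Event 9 (sale 12): sell min(12,49)=12. stock: 49 - 12 = 37. total_sold = 39
  Event 10 (sale 8): sell min(8,37)=8. stock: 37 - 8 = 29. total_sold = 47
  Event 11 (sale 18): sell min(18,29)=18. stock: 29 - 18 = 11. total_sold = 65
  Event 12 (sale 10): sell min(10,11)=10. stock: 11 - 10 = 1. total_sold = 75
  Event 13 (sale 4): sell min(4,1)=1. stock: 1 - 1 = 0. total_sold = 76
  Event 14 (sale 1): sell min(1,0)=0. stock: 0 - 0 = 0. total_sold = 76
  Event 15 (sale 18): sell min(18,0)=0. stock: 0 - 0 = 0. total_sold = 76
  Event 16 (sale 2): sell min(2,0)=0. stock: 0 - 0 = 0. total_sold = 76
Final: stock = 0, total_sold = 76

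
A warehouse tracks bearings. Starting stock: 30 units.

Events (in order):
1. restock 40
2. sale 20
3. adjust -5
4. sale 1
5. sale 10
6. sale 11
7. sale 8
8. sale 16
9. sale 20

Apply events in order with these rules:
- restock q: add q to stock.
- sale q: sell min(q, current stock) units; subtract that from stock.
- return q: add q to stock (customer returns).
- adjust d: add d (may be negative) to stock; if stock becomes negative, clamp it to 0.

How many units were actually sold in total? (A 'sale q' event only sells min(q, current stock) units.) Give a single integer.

Answer: 65

Derivation:
Processing events:
Start: stock = 30
  Event 1 (restock 40): 30 + 40 = 70
  Event 2 (sale 20): sell min(20,70)=20. stock: 70 - 20 = 50. total_sold = 20
  Event 3 (adjust -5): 50 + -5 = 45
  Event 4 (sale 1): sell min(1,45)=1. stock: 45 - 1 = 44. total_sold = 21
  Event 5 (sale 10): sell min(10,44)=10. stock: 44 - 10 = 34. total_sold = 31
  Event 6 (sale 11): sell min(11,34)=11. stock: 34 - 11 = 23. total_sold = 42
  Event 7 (sale 8): sell min(8,23)=8. stock: 23 - 8 = 15. total_sold = 50
  Event 8 (sale 16): sell min(16,15)=15. stock: 15 - 15 = 0. total_sold = 65
  Event 9 (sale 20): sell min(20,0)=0. stock: 0 - 0 = 0. total_sold = 65
Final: stock = 0, total_sold = 65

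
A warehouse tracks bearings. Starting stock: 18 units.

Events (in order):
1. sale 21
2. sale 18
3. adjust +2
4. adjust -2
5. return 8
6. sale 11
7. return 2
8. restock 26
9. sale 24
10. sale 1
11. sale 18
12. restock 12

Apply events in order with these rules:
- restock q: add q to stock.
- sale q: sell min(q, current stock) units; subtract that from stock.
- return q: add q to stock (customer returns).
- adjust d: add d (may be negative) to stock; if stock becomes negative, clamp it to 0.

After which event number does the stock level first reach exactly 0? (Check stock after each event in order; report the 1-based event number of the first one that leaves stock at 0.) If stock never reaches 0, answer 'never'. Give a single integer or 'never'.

Answer: 1

Derivation:
Processing events:
Start: stock = 18
  Event 1 (sale 21): sell min(21,18)=18. stock: 18 - 18 = 0. total_sold = 18
  Event 2 (sale 18): sell min(18,0)=0. stock: 0 - 0 = 0. total_sold = 18
  Event 3 (adjust +2): 0 + 2 = 2
  Event 4 (adjust -2): 2 + -2 = 0
  Event 5 (return 8): 0 + 8 = 8
  Event 6 (sale 11): sell min(11,8)=8. stock: 8 - 8 = 0. total_sold = 26
  Event 7 (return 2): 0 + 2 = 2
  Event 8 (restock 26): 2 + 26 = 28
  Event 9 (sale 24): sell min(24,28)=24. stock: 28 - 24 = 4. total_sold = 50
  Event 10 (sale 1): sell min(1,4)=1. stock: 4 - 1 = 3. total_sold = 51
  Event 11 (sale 18): sell min(18,3)=3. stock: 3 - 3 = 0. total_sold = 54
  Event 12 (restock 12): 0 + 12 = 12
Final: stock = 12, total_sold = 54

First zero at event 1.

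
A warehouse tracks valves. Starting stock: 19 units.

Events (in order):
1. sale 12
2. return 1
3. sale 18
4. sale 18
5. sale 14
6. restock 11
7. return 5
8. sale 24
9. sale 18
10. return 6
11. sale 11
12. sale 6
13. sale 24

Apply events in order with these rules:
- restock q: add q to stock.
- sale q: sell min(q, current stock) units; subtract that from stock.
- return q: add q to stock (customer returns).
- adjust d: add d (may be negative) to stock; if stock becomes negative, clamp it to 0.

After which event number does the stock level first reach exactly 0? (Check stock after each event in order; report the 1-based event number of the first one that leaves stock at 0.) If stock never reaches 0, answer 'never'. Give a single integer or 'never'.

Answer: 3

Derivation:
Processing events:
Start: stock = 19
  Event 1 (sale 12): sell min(12,19)=12. stock: 19 - 12 = 7. total_sold = 12
  Event 2 (return 1): 7 + 1 = 8
  Event 3 (sale 18): sell min(18,8)=8. stock: 8 - 8 = 0. total_sold = 20
  Event 4 (sale 18): sell min(18,0)=0. stock: 0 - 0 = 0. total_sold = 20
  Event 5 (sale 14): sell min(14,0)=0. stock: 0 - 0 = 0. total_sold = 20
  Event 6 (restock 11): 0 + 11 = 11
  Event 7 (return 5): 11 + 5 = 16
  Event 8 (sale 24): sell min(24,16)=16. stock: 16 - 16 = 0. total_sold = 36
  Event 9 (sale 18): sell min(18,0)=0. stock: 0 - 0 = 0. total_sold = 36
  Event 10 (return 6): 0 + 6 = 6
  Event 11 (sale 11): sell min(11,6)=6. stock: 6 - 6 = 0. total_sold = 42
  Event 12 (sale 6): sell min(6,0)=0. stock: 0 - 0 = 0. total_sold = 42
  Event 13 (sale 24): sell min(24,0)=0. stock: 0 - 0 = 0. total_sold = 42
Final: stock = 0, total_sold = 42

First zero at event 3.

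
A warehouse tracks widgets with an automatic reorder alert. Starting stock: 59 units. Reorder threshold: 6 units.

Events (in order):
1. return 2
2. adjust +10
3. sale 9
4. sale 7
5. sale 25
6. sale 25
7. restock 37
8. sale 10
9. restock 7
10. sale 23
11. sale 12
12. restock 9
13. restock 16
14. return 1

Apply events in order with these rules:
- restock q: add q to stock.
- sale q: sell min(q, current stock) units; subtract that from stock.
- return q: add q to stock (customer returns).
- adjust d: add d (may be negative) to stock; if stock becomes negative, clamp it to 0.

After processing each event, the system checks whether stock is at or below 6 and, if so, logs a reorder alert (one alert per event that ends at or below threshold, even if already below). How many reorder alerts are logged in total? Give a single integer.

Processing events:
Start: stock = 59
  Event 1 (return 2): 59 + 2 = 61
  Event 2 (adjust +10): 61 + 10 = 71
  Event 3 (sale 9): sell min(9,71)=9. stock: 71 - 9 = 62. total_sold = 9
  Event 4 (sale 7): sell min(7,62)=7. stock: 62 - 7 = 55. total_sold = 16
  Event 5 (sale 25): sell min(25,55)=25. stock: 55 - 25 = 30. total_sold = 41
  Event 6 (sale 25): sell min(25,30)=25. stock: 30 - 25 = 5. total_sold = 66
  Event 7 (restock 37): 5 + 37 = 42
  Event 8 (sale 10): sell min(10,42)=10. stock: 42 - 10 = 32. total_sold = 76
  Event 9 (restock 7): 32 + 7 = 39
  Event 10 (sale 23): sell min(23,39)=23. stock: 39 - 23 = 16. total_sold = 99
  Event 11 (sale 12): sell min(12,16)=12. stock: 16 - 12 = 4. total_sold = 111
  Event 12 (restock 9): 4 + 9 = 13
  Event 13 (restock 16): 13 + 16 = 29
  Event 14 (return 1): 29 + 1 = 30
Final: stock = 30, total_sold = 111

Checking against threshold 6:
  After event 1: stock=61 > 6
  After event 2: stock=71 > 6
  After event 3: stock=62 > 6
  After event 4: stock=55 > 6
  After event 5: stock=30 > 6
  After event 6: stock=5 <= 6 -> ALERT
  After event 7: stock=42 > 6
  After event 8: stock=32 > 6
  After event 9: stock=39 > 6
  After event 10: stock=16 > 6
  After event 11: stock=4 <= 6 -> ALERT
  After event 12: stock=13 > 6
  After event 13: stock=29 > 6
  After event 14: stock=30 > 6
Alert events: [6, 11]. Count = 2

Answer: 2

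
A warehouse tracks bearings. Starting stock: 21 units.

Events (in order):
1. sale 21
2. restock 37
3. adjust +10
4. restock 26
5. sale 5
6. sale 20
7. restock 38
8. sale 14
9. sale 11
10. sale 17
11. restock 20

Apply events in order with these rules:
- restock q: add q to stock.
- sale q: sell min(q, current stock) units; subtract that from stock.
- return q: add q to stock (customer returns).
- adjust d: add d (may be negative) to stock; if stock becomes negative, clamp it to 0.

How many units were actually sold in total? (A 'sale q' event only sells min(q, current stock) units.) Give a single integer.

Answer: 88

Derivation:
Processing events:
Start: stock = 21
  Event 1 (sale 21): sell min(21,21)=21. stock: 21 - 21 = 0. total_sold = 21
  Event 2 (restock 37): 0 + 37 = 37
  Event 3 (adjust +10): 37 + 10 = 47
  Event 4 (restock 26): 47 + 26 = 73
  Event 5 (sale 5): sell min(5,73)=5. stock: 73 - 5 = 68. total_sold = 26
  Event 6 (sale 20): sell min(20,68)=20. stock: 68 - 20 = 48. total_sold = 46
  Event 7 (restock 38): 48 + 38 = 86
  Event 8 (sale 14): sell min(14,86)=14. stock: 86 - 14 = 72. total_sold = 60
  Event 9 (sale 11): sell min(11,72)=11. stock: 72 - 11 = 61. total_sold = 71
  Event 10 (sale 17): sell min(17,61)=17. stock: 61 - 17 = 44. total_sold = 88
  Event 11 (restock 20): 44 + 20 = 64
Final: stock = 64, total_sold = 88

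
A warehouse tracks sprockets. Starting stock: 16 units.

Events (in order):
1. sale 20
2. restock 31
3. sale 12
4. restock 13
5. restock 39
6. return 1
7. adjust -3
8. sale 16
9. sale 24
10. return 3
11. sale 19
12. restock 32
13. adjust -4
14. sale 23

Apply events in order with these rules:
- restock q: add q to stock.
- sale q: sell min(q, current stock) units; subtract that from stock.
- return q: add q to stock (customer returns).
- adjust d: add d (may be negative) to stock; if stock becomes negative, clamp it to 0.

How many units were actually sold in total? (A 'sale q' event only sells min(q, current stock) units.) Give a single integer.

Processing events:
Start: stock = 16
  Event 1 (sale 20): sell min(20,16)=16. stock: 16 - 16 = 0. total_sold = 16
  Event 2 (restock 31): 0 + 31 = 31
  Event 3 (sale 12): sell min(12,31)=12. stock: 31 - 12 = 19. total_sold = 28
  Event 4 (restock 13): 19 + 13 = 32
  Event 5 (restock 39): 32 + 39 = 71
  Event 6 (return 1): 71 + 1 = 72
  Event 7 (adjust -3): 72 + -3 = 69
  Event 8 (sale 16): sell min(16,69)=16. stock: 69 - 16 = 53. total_sold = 44
  Event 9 (sale 24): sell min(24,53)=24. stock: 53 - 24 = 29. total_sold = 68
  Event 10 (return 3): 29 + 3 = 32
  Event 11 (sale 19): sell min(19,32)=19. stock: 32 - 19 = 13. total_sold = 87
  Event 12 (restock 32): 13 + 32 = 45
  Event 13 (adjust -4): 45 + -4 = 41
  Event 14 (sale 23): sell min(23,41)=23. stock: 41 - 23 = 18. total_sold = 110
Final: stock = 18, total_sold = 110

Answer: 110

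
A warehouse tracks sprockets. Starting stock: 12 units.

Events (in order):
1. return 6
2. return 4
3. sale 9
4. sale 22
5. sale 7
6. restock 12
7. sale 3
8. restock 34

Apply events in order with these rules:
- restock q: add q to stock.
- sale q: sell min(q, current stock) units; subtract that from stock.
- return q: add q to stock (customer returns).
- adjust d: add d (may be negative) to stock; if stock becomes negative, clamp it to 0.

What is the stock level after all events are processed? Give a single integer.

Processing events:
Start: stock = 12
  Event 1 (return 6): 12 + 6 = 18
  Event 2 (return 4): 18 + 4 = 22
  Event 3 (sale 9): sell min(9,22)=9. stock: 22 - 9 = 13. total_sold = 9
  Event 4 (sale 22): sell min(22,13)=13. stock: 13 - 13 = 0. total_sold = 22
  Event 5 (sale 7): sell min(7,0)=0. stock: 0 - 0 = 0. total_sold = 22
  Event 6 (restock 12): 0 + 12 = 12
  Event 7 (sale 3): sell min(3,12)=3. stock: 12 - 3 = 9. total_sold = 25
  Event 8 (restock 34): 9 + 34 = 43
Final: stock = 43, total_sold = 25

Answer: 43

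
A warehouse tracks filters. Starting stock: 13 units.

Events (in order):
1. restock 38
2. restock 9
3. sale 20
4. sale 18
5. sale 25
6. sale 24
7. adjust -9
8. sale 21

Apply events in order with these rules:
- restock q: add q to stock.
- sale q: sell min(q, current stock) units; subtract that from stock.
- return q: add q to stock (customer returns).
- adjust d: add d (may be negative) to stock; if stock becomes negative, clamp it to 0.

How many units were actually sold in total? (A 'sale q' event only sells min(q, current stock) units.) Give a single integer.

Processing events:
Start: stock = 13
  Event 1 (restock 38): 13 + 38 = 51
  Event 2 (restock 9): 51 + 9 = 60
  Event 3 (sale 20): sell min(20,60)=20. stock: 60 - 20 = 40. total_sold = 20
  Event 4 (sale 18): sell min(18,40)=18. stock: 40 - 18 = 22. total_sold = 38
  Event 5 (sale 25): sell min(25,22)=22. stock: 22 - 22 = 0. total_sold = 60
  Event 6 (sale 24): sell min(24,0)=0. stock: 0 - 0 = 0. total_sold = 60
  Event 7 (adjust -9): 0 + -9 = 0 (clamped to 0)
  Event 8 (sale 21): sell min(21,0)=0. stock: 0 - 0 = 0. total_sold = 60
Final: stock = 0, total_sold = 60

Answer: 60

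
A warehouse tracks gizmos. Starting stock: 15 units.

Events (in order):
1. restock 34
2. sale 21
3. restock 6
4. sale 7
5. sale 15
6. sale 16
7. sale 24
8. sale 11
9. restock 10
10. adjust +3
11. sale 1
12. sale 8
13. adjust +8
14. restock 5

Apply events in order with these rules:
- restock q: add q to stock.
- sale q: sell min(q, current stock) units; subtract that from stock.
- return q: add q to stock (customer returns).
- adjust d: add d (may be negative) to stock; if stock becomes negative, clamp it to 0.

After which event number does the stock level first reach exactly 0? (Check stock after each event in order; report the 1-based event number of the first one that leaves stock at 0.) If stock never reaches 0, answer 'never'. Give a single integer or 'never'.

Answer: 6

Derivation:
Processing events:
Start: stock = 15
  Event 1 (restock 34): 15 + 34 = 49
  Event 2 (sale 21): sell min(21,49)=21. stock: 49 - 21 = 28. total_sold = 21
  Event 3 (restock 6): 28 + 6 = 34
  Event 4 (sale 7): sell min(7,34)=7. stock: 34 - 7 = 27. total_sold = 28
  Event 5 (sale 15): sell min(15,27)=15. stock: 27 - 15 = 12. total_sold = 43
  Event 6 (sale 16): sell min(16,12)=12. stock: 12 - 12 = 0. total_sold = 55
  Event 7 (sale 24): sell min(24,0)=0. stock: 0 - 0 = 0. total_sold = 55
  Event 8 (sale 11): sell min(11,0)=0. stock: 0 - 0 = 0. total_sold = 55
  Event 9 (restock 10): 0 + 10 = 10
  Event 10 (adjust +3): 10 + 3 = 13
  Event 11 (sale 1): sell min(1,13)=1. stock: 13 - 1 = 12. total_sold = 56
  Event 12 (sale 8): sell min(8,12)=8. stock: 12 - 8 = 4. total_sold = 64
  Event 13 (adjust +8): 4 + 8 = 12
  Event 14 (restock 5): 12 + 5 = 17
Final: stock = 17, total_sold = 64

First zero at event 6.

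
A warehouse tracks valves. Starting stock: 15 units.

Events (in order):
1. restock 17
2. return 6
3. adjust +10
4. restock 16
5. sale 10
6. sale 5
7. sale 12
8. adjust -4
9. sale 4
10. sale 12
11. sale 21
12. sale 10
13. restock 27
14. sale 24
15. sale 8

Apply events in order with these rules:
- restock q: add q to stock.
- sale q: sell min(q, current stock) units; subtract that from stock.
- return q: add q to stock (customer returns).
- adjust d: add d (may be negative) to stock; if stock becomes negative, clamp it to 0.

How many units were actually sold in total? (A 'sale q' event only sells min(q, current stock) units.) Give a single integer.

Processing events:
Start: stock = 15
  Event 1 (restock 17): 15 + 17 = 32
  Event 2 (return 6): 32 + 6 = 38
  Event 3 (adjust +10): 38 + 10 = 48
  Event 4 (restock 16): 48 + 16 = 64
  Event 5 (sale 10): sell min(10,64)=10. stock: 64 - 10 = 54. total_sold = 10
  Event 6 (sale 5): sell min(5,54)=5. stock: 54 - 5 = 49. total_sold = 15
  Event 7 (sale 12): sell min(12,49)=12. stock: 49 - 12 = 37. total_sold = 27
  Event 8 (adjust -4): 37 + -4 = 33
  Event 9 (sale 4): sell min(4,33)=4. stock: 33 - 4 = 29. total_sold = 31
  Event 10 (sale 12): sell min(12,29)=12. stock: 29 - 12 = 17. total_sold = 43
  Event 11 (sale 21): sell min(21,17)=17. stock: 17 - 17 = 0. total_sold = 60
  Event 12 (sale 10): sell min(10,0)=0. stock: 0 - 0 = 0. total_sold = 60
  Event 13 (restock 27): 0 + 27 = 27
  Event 14 (sale 24): sell min(24,27)=24. stock: 27 - 24 = 3. total_sold = 84
  Event 15 (sale 8): sell min(8,3)=3. stock: 3 - 3 = 0. total_sold = 87
Final: stock = 0, total_sold = 87

Answer: 87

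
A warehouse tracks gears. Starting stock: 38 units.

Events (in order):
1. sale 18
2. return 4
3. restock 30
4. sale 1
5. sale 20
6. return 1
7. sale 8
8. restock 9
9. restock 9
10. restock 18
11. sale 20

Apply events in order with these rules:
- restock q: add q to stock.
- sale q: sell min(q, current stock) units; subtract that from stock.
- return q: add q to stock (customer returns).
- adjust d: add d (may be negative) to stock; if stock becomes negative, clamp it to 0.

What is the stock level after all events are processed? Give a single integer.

Processing events:
Start: stock = 38
  Event 1 (sale 18): sell min(18,38)=18. stock: 38 - 18 = 20. total_sold = 18
  Event 2 (return 4): 20 + 4 = 24
  Event 3 (restock 30): 24 + 30 = 54
  Event 4 (sale 1): sell min(1,54)=1. stock: 54 - 1 = 53. total_sold = 19
  Event 5 (sale 20): sell min(20,53)=20. stock: 53 - 20 = 33. total_sold = 39
  Event 6 (return 1): 33 + 1 = 34
  Event 7 (sale 8): sell min(8,34)=8. stock: 34 - 8 = 26. total_sold = 47
  Event 8 (restock 9): 26 + 9 = 35
  Event 9 (restock 9): 35 + 9 = 44
  Event 10 (restock 18): 44 + 18 = 62
  Event 11 (sale 20): sell min(20,62)=20. stock: 62 - 20 = 42. total_sold = 67
Final: stock = 42, total_sold = 67

Answer: 42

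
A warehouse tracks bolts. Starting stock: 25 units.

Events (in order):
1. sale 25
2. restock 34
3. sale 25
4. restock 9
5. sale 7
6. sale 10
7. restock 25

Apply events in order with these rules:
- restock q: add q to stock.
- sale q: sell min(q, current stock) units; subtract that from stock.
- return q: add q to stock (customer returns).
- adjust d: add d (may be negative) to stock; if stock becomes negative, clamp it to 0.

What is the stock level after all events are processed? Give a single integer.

Answer: 26

Derivation:
Processing events:
Start: stock = 25
  Event 1 (sale 25): sell min(25,25)=25. stock: 25 - 25 = 0. total_sold = 25
  Event 2 (restock 34): 0 + 34 = 34
  Event 3 (sale 25): sell min(25,34)=25. stock: 34 - 25 = 9. total_sold = 50
  Event 4 (restock 9): 9 + 9 = 18
  Event 5 (sale 7): sell min(7,18)=7. stock: 18 - 7 = 11. total_sold = 57
  Event 6 (sale 10): sell min(10,11)=10. stock: 11 - 10 = 1. total_sold = 67
  Event 7 (restock 25): 1 + 25 = 26
Final: stock = 26, total_sold = 67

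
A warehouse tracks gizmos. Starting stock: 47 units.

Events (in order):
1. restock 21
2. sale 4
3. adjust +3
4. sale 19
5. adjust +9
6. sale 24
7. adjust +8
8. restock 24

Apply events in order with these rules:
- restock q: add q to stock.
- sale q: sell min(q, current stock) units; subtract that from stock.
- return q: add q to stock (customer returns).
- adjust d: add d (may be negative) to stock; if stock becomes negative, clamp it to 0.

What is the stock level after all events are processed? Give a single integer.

Answer: 65

Derivation:
Processing events:
Start: stock = 47
  Event 1 (restock 21): 47 + 21 = 68
  Event 2 (sale 4): sell min(4,68)=4. stock: 68 - 4 = 64. total_sold = 4
  Event 3 (adjust +3): 64 + 3 = 67
  Event 4 (sale 19): sell min(19,67)=19. stock: 67 - 19 = 48. total_sold = 23
  Event 5 (adjust +9): 48 + 9 = 57
  Event 6 (sale 24): sell min(24,57)=24. stock: 57 - 24 = 33. total_sold = 47
  Event 7 (adjust +8): 33 + 8 = 41
  Event 8 (restock 24): 41 + 24 = 65
Final: stock = 65, total_sold = 47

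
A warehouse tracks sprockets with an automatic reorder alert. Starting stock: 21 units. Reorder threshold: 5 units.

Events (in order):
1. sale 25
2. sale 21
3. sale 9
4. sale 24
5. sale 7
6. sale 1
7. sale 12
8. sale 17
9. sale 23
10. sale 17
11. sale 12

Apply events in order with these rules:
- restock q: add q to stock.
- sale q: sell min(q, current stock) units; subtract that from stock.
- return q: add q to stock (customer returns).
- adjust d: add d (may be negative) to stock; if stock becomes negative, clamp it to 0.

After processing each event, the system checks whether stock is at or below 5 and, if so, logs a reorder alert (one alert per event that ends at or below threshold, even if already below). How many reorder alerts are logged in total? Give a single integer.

Processing events:
Start: stock = 21
  Event 1 (sale 25): sell min(25,21)=21. stock: 21 - 21 = 0. total_sold = 21
  Event 2 (sale 21): sell min(21,0)=0. stock: 0 - 0 = 0. total_sold = 21
  Event 3 (sale 9): sell min(9,0)=0. stock: 0 - 0 = 0. total_sold = 21
  Event 4 (sale 24): sell min(24,0)=0. stock: 0 - 0 = 0. total_sold = 21
  Event 5 (sale 7): sell min(7,0)=0. stock: 0 - 0 = 0. total_sold = 21
  Event 6 (sale 1): sell min(1,0)=0. stock: 0 - 0 = 0. total_sold = 21
  Event 7 (sale 12): sell min(12,0)=0. stock: 0 - 0 = 0. total_sold = 21
  Event 8 (sale 17): sell min(17,0)=0. stock: 0 - 0 = 0. total_sold = 21
  Event 9 (sale 23): sell min(23,0)=0. stock: 0 - 0 = 0. total_sold = 21
  Event 10 (sale 17): sell min(17,0)=0. stock: 0 - 0 = 0. total_sold = 21
  Event 11 (sale 12): sell min(12,0)=0. stock: 0 - 0 = 0. total_sold = 21
Final: stock = 0, total_sold = 21

Checking against threshold 5:
  After event 1: stock=0 <= 5 -> ALERT
  After event 2: stock=0 <= 5 -> ALERT
  After event 3: stock=0 <= 5 -> ALERT
  After event 4: stock=0 <= 5 -> ALERT
  After event 5: stock=0 <= 5 -> ALERT
  After event 6: stock=0 <= 5 -> ALERT
  After event 7: stock=0 <= 5 -> ALERT
  After event 8: stock=0 <= 5 -> ALERT
  After event 9: stock=0 <= 5 -> ALERT
  After event 10: stock=0 <= 5 -> ALERT
  After event 11: stock=0 <= 5 -> ALERT
Alert events: [1, 2, 3, 4, 5, 6, 7, 8, 9, 10, 11]. Count = 11

Answer: 11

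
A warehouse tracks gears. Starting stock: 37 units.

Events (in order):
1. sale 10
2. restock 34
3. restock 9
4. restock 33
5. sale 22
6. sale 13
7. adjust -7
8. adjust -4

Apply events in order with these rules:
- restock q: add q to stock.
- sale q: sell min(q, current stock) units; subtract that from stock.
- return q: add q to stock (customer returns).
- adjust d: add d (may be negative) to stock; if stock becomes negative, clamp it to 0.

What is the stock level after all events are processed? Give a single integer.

Processing events:
Start: stock = 37
  Event 1 (sale 10): sell min(10,37)=10. stock: 37 - 10 = 27. total_sold = 10
  Event 2 (restock 34): 27 + 34 = 61
  Event 3 (restock 9): 61 + 9 = 70
  Event 4 (restock 33): 70 + 33 = 103
  Event 5 (sale 22): sell min(22,103)=22. stock: 103 - 22 = 81. total_sold = 32
  Event 6 (sale 13): sell min(13,81)=13. stock: 81 - 13 = 68. total_sold = 45
  Event 7 (adjust -7): 68 + -7 = 61
  Event 8 (adjust -4): 61 + -4 = 57
Final: stock = 57, total_sold = 45

Answer: 57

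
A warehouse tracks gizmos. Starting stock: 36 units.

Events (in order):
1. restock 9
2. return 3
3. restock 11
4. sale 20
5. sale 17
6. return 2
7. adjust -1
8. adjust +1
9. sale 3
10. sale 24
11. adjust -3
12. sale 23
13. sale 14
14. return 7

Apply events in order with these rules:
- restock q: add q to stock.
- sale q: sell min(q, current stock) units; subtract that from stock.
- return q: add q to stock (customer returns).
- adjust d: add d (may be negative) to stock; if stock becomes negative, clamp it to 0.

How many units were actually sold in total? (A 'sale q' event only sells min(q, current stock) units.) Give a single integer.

Processing events:
Start: stock = 36
  Event 1 (restock 9): 36 + 9 = 45
  Event 2 (return 3): 45 + 3 = 48
  Event 3 (restock 11): 48 + 11 = 59
  Event 4 (sale 20): sell min(20,59)=20. stock: 59 - 20 = 39. total_sold = 20
  Event 5 (sale 17): sell min(17,39)=17. stock: 39 - 17 = 22. total_sold = 37
  Event 6 (return 2): 22 + 2 = 24
  Event 7 (adjust -1): 24 + -1 = 23
  Event 8 (adjust +1): 23 + 1 = 24
  Event 9 (sale 3): sell min(3,24)=3. stock: 24 - 3 = 21. total_sold = 40
  Event 10 (sale 24): sell min(24,21)=21. stock: 21 - 21 = 0. total_sold = 61
  Event 11 (adjust -3): 0 + -3 = 0 (clamped to 0)
  Event 12 (sale 23): sell min(23,0)=0. stock: 0 - 0 = 0. total_sold = 61
  Event 13 (sale 14): sell min(14,0)=0. stock: 0 - 0 = 0. total_sold = 61
  Event 14 (return 7): 0 + 7 = 7
Final: stock = 7, total_sold = 61

Answer: 61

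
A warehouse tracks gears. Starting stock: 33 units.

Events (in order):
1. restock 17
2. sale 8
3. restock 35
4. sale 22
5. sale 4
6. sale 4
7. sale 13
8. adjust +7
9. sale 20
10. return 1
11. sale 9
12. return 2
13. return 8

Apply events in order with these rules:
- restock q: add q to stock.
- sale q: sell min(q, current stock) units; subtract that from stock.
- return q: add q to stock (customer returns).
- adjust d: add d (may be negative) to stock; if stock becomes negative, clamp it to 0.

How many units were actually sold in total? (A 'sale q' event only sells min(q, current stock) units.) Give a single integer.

Answer: 80

Derivation:
Processing events:
Start: stock = 33
  Event 1 (restock 17): 33 + 17 = 50
  Event 2 (sale 8): sell min(8,50)=8. stock: 50 - 8 = 42. total_sold = 8
  Event 3 (restock 35): 42 + 35 = 77
  Event 4 (sale 22): sell min(22,77)=22. stock: 77 - 22 = 55. total_sold = 30
  Event 5 (sale 4): sell min(4,55)=4. stock: 55 - 4 = 51. total_sold = 34
  Event 6 (sale 4): sell min(4,51)=4. stock: 51 - 4 = 47. total_sold = 38
  Event 7 (sale 13): sell min(13,47)=13. stock: 47 - 13 = 34. total_sold = 51
  Event 8 (adjust +7): 34 + 7 = 41
  Event 9 (sale 20): sell min(20,41)=20. stock: 41 - 20 = 21. total_sold = 71
  Event 10 (return 1): 21 + 1 = 22
  Event 11 (sale 9): sell min(9,22)=9. stock: 22 - 9 = 13. total_sold = 80
  Event 12 (return 2): 13 + 2 = 15
  Event 13 (return 8): 15 + 8 = 23
Final: stock = 23, total_sold = 80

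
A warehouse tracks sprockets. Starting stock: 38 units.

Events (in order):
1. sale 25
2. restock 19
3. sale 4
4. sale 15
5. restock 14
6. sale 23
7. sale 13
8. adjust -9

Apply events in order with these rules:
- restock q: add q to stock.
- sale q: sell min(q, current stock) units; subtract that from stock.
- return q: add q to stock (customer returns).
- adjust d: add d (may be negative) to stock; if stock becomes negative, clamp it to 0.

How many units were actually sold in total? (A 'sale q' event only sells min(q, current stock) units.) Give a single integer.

Processing events:
Start: stock = 38
  Event 1 (sale 25): sell min(25,38)=25. stock: 38 - 25 = 13. total_sold = 25
  Event 2 (restock 19): 13 + 19 = 32
  Event 3 (sale 4): sell min(4,32)=4. stock: 32 - 4 = 28. total_sold = 29
  Event 4 (sale 15): sell min(15,28)=15. stock: 28 - 15 = 13. total_sold = 44
  Event 5 (restock 14): 13 + 14 = 27
  Event 6 (sale 23): sell min(23,27)=23. stock: 27 - 23 = 4. total_sold = 67
  Event 7 (sale 13): sell min(13,4)=4. stock: 4 - 4 = 0. total_sold = 71
  Event 8 (adjust -9): 0 + -9 = 0 (clamped to 0)
Final: stock = 0, total_sold = 71

Answer: 71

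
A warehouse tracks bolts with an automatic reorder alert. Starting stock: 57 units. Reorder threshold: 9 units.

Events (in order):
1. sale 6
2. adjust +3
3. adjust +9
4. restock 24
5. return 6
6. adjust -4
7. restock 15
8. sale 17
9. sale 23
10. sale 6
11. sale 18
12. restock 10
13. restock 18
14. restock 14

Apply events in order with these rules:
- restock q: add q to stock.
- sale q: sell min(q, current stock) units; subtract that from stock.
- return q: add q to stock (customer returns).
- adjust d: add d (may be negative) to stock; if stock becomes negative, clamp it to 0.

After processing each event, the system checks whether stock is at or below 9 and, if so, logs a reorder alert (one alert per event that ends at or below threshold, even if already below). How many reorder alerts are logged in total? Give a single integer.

Answer: 0

Derivation:
Processing events:
Start: stock = 57
  Event 1 (sale 6): sell min(6,57)=6. stock: 57 - 6 = 51. total_sold = 6
  Event 2 (adjust +3): 51 + 3 = 54
  Event 3 (adjust +9): 54 + 9 = 63
  Event 4 (restock 24): 63 + 24 = 87
  Event 5 (return 6): 87 + 6 = 93
  Event 6 (adjust -4): 93 + -4 = 89
  Event 7 (restock 15): 89 + 15 = 104
  Event 8 (sale 17): sell min(17,104)=17. stock: 104 - 17 = 87. total_sold = 23
  Event 9 (sale 23): sell min(23,87)=23. stock: 87 - 23 = 64. total_sold = 46
  Event 10 (sale 6): sell min(6,64)=6. stock: 64 - 6 = 58. total_sold = 52
  Event 11 (sale 18): sell min(18,58)=18. stock: 58 - 18 = 40. total_sold = 70
  Event 12 (restock 10): 40 + 10 = 50
  Event 13 (restock 18): 50 + 18 = 68
  Event 14 (restock 14): 68 + 14 = 82
Final: stock = 82, total_sold = 70

Checking against threshold 9:
  After event 1: stock=51 > 9
  After event 2: stock=54 > 9
  After event 3: stock=63 > 9
  After event 4: stock=87 > 9
  After event 5: stock=93 > 9
  After event 6: stock=89 > 9
  After event 7: stock=104 > 9
  After event 8: stock=87 > 9
  After event 9: stock=64 > 9
  After event 10: stock=58 > 9
  After event 11: stock=40 > 9
  After event 12: stock=50 > 9
  After event 13: stock=68 > 9
  After event 14: stock=82 > 9
Alert events: []. Count = 0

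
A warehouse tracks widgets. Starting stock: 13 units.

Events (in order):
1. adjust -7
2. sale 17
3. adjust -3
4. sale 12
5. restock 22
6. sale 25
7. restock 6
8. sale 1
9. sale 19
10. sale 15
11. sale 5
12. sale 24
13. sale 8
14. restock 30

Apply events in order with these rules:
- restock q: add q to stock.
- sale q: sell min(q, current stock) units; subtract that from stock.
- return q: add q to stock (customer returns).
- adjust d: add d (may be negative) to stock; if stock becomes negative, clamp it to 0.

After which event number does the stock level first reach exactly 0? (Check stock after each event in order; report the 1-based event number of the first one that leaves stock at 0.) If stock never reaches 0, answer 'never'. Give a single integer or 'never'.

Processing events:
Start: stock = 13
  Event 1 (adjust -7): 13 + -7 = 6
  Event 2 (sale 17): sell min(17,6)=6. stock: 6 - 6 = 0. total_sold = 6
  Event 3 (adjust -3): 0 + -3 = 0 (clamped to 0)
  Event 4 (sale 12): sell min(12,0)=0. stock: 0 - 0 = 0. total_sold = 6
  Event 5 (restock 22): 0 + 22 = 22
  Event 6 (sale 25): sell min(25,22)=22. stock: 22 - 22 = 0. total_sold = 28
  Event 7 (restock 6): 0 + 6 = 6
  Event 8 (sale 1): sell min(1,6)=1. stock: 6 - 1 = 5. total_sold = 29
  Event 9 (sale 19): sell min(19,5)=5. stock: 5 - 5 = 0. total_sold = 34
  Event 10 (sale 15): sell min(15,0)=0. stock: 0 - 0 = 0. total_sold = 34
  Event 11 (sale 5): sell min(5,0)=0. stock: 0 - 0 = 0. total_sold = 34
  Event 12 (sale 24): sell min(24,0)=0. stock: 0 - 0 = 0. total_sold = 34
  Event 13 (sale 8): sell min(8,0)=0. stock: 0 - 0 = 0. total_sold = 34
  Event 14 (restock 30): 0 + 30 = 30
Final: stock = 30, total_sold = 34

First zero at event 2.

Answer: 2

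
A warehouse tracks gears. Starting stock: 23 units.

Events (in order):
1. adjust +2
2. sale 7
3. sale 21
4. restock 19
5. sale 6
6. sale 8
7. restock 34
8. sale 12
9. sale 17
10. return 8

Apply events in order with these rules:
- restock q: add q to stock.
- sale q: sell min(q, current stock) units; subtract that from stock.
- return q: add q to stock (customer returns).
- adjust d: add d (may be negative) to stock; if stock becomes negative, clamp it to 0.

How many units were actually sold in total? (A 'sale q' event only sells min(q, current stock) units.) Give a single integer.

Processing events:
Start: stock = 23
  Event 1 (adjust +2): 23 + 2 = 25
  Event 2 (sale 7): sell min(7,25)=7. stock: 25 - 7 = 18. total_sold = 7
  Event 3 (sale 21): sell min(21,18)=18. stock: 18 - 18 = 0. total_sold = 25
  Event 4 (restock 19): 0 + 19 = 19
  Event 5 (sale 6): sell min(6,19)=6. stock: 19 - 6 = 13. total_sold = 31
  Event 6 (sale 8): sell min(8,13)=8. stock: 13 - 8 = 5. total_sold = 39
  Event 7 (restock 34): 5 + 34 = 39
  Event 8 (sale 12): sell min(12,39)=12. stock: 39 - 12 = 27. total_sold = 51
  Event 9 (sale 17): sell min(17,27)=17. stock: 27 - 17 = 10. total_sold = 68
  Event 10 (return 8): 10 + 8 = 18
Final: stock = 18, total_sold = 68

Answer: 68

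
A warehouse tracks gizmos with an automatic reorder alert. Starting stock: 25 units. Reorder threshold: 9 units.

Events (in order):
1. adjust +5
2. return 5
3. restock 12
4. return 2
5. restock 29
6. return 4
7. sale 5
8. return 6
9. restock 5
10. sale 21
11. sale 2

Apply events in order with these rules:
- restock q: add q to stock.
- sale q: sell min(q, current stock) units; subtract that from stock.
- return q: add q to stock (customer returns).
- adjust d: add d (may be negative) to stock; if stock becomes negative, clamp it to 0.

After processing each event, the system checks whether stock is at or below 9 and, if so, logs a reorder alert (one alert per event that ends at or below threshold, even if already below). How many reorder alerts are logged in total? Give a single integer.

Answer: 0

Derivation:
Processing events:
Start: stock = 25
  Event 1 (adjust +5): 25 + 5 = 30
  Event 2 (return 5): 30 + 5 = 35
  Event 3 (restock 12): 35 + 12 = 47
  Event 4 (return 2): 47 + 2 = 49
  Event 5 (restock 29): 49 + 29 = 78
  Event 6 (return 4): 78 + 4 = 82
  Event 7 (sale 5): sell min(5,82)=5. stock: 82 - 5 = 77. total_sold = 5
  Event 8 (return 6): 77 + 6 = 83
  Event 9 (restock 5): 83 + 5 = 88
  Event 10 (sale 21): sell min(21,88)=21. stock: 88 - 21 = 67. total_sold = 26
  Event 11 (sale 2): sell min(2,67)=2. stock: 67 - 2 = 65. total_sold = 28
Final: stock = 65, total_sold = 28

Checking against threshold 9:
  After event 1: stock=30 > 9
  After event 2: stock=35 > 9
  After event 3: stock=47 > 9
  After event 4: stock=49 > 9
  After event 5: stock=78 > 9
  After event 6: stock=82 > 9
  After event 7: stock=77 > 9
  After event 8: stock=83 > 9
  After event 9: stock=88 > 9
  After event 10: stock=67 > 9
  After event 11: stock=65 > 9
Alert events: []. Count = 0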